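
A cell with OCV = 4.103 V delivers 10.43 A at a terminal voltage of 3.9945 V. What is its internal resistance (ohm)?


R = (OCV - V) / I = (4.103 - 3.9945) / 10.43 = 0.01040 ohm

0.01040 ohm


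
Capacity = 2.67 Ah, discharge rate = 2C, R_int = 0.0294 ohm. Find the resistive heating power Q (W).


Step 1: I = C_rate * capacity = 2 * 2.67 = 5.34 A
Step 2: Q = I^2 * R = 5.34^2 * 0.0294 = 28.516 * 0.0294 = 0.8384 W

0.8384 W


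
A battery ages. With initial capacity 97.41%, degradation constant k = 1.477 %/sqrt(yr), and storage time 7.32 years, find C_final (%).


sqrt(t) = sqrt(7.32) = 2.7055
C_final = 97.41 - 1.477 * 2.7055 = 93.41%

93.41%


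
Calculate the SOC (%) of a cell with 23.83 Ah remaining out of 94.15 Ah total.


SOC = (remaining / total) * 100 = (23.83 / 94.15) * 100 = 25.31%

25.31%


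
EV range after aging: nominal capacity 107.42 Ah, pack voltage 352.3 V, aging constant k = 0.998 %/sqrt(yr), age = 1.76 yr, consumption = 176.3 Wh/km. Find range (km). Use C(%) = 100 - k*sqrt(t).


Step 1: capacity retention = 100 - 0.998 * sqrt(1.76) = 100 - 0.998 * 1.3266 = 98.676%
Step 2: C_now = 107.42 * 98.676/100 = 106 Ah
Step 3: E_pack = V * C_now = 352.3 * 106 = 37344 Wh
Step 4: range = E_pack / consumption = 37344 / 176.3 = 211.8 km

211.8 km


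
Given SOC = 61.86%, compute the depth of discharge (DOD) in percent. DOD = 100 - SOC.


DOD = 100 - SOC = 100 - 61.86 = 38.14%

38.14%


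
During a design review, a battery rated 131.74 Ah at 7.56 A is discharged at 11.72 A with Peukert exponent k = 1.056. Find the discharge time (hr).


t_rated = C / I_rated = 131.74 / 7.56 = 17.426 hr
(I_rated/I)^k = (0.64505)^1.056 = 0.62941
t = t_rated * (I_rated/I)^k = 17.426 * 0.62941 = 10.97 hr

10.97 hr


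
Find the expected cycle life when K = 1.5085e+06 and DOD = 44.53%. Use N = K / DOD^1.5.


Step 1: DOD^1.5 = 44.53^1.5 = 297.15
Step 2: N = 1.5085e+06 / 297.15 = 5077 cycles

5077 cycles


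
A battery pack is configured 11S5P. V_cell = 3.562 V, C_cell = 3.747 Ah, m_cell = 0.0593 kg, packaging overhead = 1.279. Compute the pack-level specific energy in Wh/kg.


Step 1: V_pack = 11 * 3.562 = 39.182 V
Step 2: C_pack = 5 * 3.747 = 18.735 Ah
Step 3: E_pack = V_pack * C_pack = 39.182 * 18.735 = 734.07 Wh
Step 4: m_pack = 11 * 5 * 0.0593 * 1.279 = 4.1715 kg
Step 5: ED = E_pack / m_pack = 734.07 / 4.1715 = 176.0 Wh/kg

176.0 Wh/kg


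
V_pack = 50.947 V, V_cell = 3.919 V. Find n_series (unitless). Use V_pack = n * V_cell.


Rearranging: n = V_pack / V_cell = 50.947 / 3.919 = 13 cells

13


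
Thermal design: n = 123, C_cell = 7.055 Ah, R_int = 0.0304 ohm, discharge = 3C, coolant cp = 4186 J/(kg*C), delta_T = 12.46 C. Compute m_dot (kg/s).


Step 1: I = 3 * 7.055 = 21.165 A
Step 2: Q_cell = I^2 * R = 21.165^2 * 0.0304 = 13.618 W
Step 3: Q_total = 123 * 13.618 = 1675 W
Step 4: m_dot = Q_total / (cp * dT) = 1675 / (4186 * 12.46) = 0.03211 kg/s

0.03211 kg/s


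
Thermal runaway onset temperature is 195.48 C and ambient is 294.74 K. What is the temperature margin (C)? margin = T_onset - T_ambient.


Convert: T_ambient = 294.74 K = 21.59 C
margin = 195.48 - 21.59 = 173.89 C

173.89 C


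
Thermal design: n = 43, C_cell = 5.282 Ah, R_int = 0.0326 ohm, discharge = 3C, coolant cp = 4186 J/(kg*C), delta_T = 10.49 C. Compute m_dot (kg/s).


Step 1: I = 3 * 5.282 = 15.846 A
Step 2: Q_cell = I^2 * R = 15.846^2 * 0.0326 = 8.1857 W
Step 3: Q_total = 43 * 8.1857 = 351.99 W
Step 4: m_dot = Q_total / (cp * dT) = 351.99 / (4186 * 10.49) = 0.008016 kg/s

0.008016 kg/s


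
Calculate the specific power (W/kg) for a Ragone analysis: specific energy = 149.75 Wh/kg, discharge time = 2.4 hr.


Specific power = 149.75 Wh/kg / 2.4 hr = 62.40 W/kg

62.40 W/kg


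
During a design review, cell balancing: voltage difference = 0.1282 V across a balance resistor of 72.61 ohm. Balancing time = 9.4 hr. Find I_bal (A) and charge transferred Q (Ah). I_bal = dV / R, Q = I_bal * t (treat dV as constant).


First, Ohm's law: I_bal = 0.1282 V / 72.61 ohm = 0.0017656 A
Then Q = I * t = 0.0017656 A * 9.4 hr = 0.01660 Ah

I=0.0017656 A, Q=0.01660 Ah


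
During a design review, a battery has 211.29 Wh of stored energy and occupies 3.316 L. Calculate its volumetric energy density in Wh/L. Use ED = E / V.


ED = E / V = 211.29 / 3.316 = 63.72 Wh/L

63.72 Wh/L


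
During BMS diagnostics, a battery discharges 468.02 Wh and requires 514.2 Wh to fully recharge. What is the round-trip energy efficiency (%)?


Round-trip efficiency = 468.02/514.2 * 100% = 91.02%

91.02%


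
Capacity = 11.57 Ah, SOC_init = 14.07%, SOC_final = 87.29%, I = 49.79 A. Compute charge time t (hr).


Step 1: dSOC = 87.29% - 14.07% = 73.22%
Step 2: delta_Ah = 11.57 * 73.22 / 100 = 8.4716 Ah
Step 3: t = 8.4716 / 49.79 = 0.1701 hr

0.1701 hr


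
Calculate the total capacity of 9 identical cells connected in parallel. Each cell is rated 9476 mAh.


Convert: C_cell = 9476 mAh = 9.476 Ah
C_total = 9 * 9.476 = 85.284 Ah

85.284 Ah


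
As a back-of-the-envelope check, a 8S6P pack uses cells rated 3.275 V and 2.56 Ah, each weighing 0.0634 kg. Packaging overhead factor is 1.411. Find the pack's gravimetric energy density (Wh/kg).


Step 1: V_pack = 8 * 3.275 = 26.2 V
Step 2: C_pack = 6 * 2.56 = 15.36 Ah
Step 3: E_pack = V_pack * C_pack = 26.2 * 15.36 = 402.43 Wh
Step 4: m_pack = 8 * 6 * 0.0634 * 1.411 = 4.294 kg
Step 5: ED = E_pack / m_pack = 402.43 / 4.294 = 93.72 Wh/kg

93.72 Wh/kg


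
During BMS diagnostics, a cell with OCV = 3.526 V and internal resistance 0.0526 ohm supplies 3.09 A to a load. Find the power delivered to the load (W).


Step 1: V_terminal = OCV - I*R = 3.526 - 3.09 * 0.0526 = 3.3635 V
Step 2: P_out = V_terminal * I = 3.3635 * 3.09 = 10.39 W

10.39 W


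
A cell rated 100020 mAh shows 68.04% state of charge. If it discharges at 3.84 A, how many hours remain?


Convert: C_total = 100020 mAh = 100.02 Ah
Step 1: remaining = SOC/100 * C_total = 68.04/100 * 100.02 = 68.054 Ah
Step 2: t = remaining / I = 68.054 / 3.84 = 17.72 hr

17.72 hr


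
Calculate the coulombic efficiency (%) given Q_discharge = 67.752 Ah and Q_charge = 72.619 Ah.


Coulombic efficiency = 67.752/72.619 * 100% = 93.30%

93.30%


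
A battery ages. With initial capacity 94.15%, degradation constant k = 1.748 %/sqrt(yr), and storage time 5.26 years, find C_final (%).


sqrt(t) = sqrt(5.26) = 2.2935
C_final = 94.15 - 1.748 * 2.2935 = 90.14%

90.14%


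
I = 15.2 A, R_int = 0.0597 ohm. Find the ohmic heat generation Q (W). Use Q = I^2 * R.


Q = I^2 * R = 15.2^2 * 0.0597 = 13.79 W

13.79 W


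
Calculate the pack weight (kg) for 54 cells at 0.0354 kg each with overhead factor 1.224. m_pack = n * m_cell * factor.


m_pack = n * m_cell * overhead = 54 * 0.0354 * 1.224 = 2.340 kg

2.340 kg


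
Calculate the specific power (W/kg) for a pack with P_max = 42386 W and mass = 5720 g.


Convert: m = 5720 g = 5.72 kg
Specific power = 42386 W / 5.72 kg = 7410 W/kg

7410 W/kg


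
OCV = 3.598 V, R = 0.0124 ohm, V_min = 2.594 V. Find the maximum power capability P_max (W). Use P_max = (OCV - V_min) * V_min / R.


P_max = (OCV - V_min) * V_min / R = (3.598 - 2.594) * 2.594 / 0.0124 = 1.004 * 2.594 / 0.0124 = 210.0 W

210.0 W


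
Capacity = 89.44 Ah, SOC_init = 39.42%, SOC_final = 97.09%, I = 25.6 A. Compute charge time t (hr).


delta_Ah = 89.44 * (97.09 - 39.42) / 100 = 51.58 Ah
t = delta_Ah / I = 51.58 / 25.6 = 2.015 hr

2.015 hr


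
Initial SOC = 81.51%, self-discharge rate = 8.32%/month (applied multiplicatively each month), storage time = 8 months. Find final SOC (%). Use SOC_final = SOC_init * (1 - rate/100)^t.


decay = (1 - 8.32/100)^8 = 0.49911
SOC_final = 81.51 * 0.49911 = 40.68%

40.68%


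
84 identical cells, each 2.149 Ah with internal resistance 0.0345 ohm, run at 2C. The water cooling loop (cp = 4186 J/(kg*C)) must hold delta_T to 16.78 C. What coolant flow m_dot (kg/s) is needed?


Step 1: I = 2 * 2.149 = 4.298 A
Step 2: Q_cell = I^2 * R = 4.298^2 * 0.0345 = 0.63731 W
Step 3: Q_total = 84 * 0.63731 = 53.534 W
Step 4: m_dot = Q_total / (cp * dT) = 53.534 / (4186 * 16.78) = 7.621e-04 kg/s

7.621e-04 kg/s


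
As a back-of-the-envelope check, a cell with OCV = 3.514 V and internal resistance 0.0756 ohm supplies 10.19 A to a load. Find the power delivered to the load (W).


Step 1: V_terminal = OCV - I*R = 3.514 - 10.19 * 0.0756 = 2.7436 V
Step 2: P_out = V_terminal * I = 2.7436 * 10.19 = 27.96 W

27.96 W


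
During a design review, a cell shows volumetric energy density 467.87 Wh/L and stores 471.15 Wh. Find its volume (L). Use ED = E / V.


V = E / ED = 471.15 / 467.87 = 1.007 L

1.007 L


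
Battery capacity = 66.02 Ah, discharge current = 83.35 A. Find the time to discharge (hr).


Runtime = 66.02 Ah / 83.35 A = 0.7921 hr

0.7921 hr


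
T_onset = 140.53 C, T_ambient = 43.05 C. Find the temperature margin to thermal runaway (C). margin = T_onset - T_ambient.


margin = T_onset - T_ambient = 140.53 - 43.05 = 97.48 C

97.48 C


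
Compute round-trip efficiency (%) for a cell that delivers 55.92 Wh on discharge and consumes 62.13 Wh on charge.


Round-trip efficiency = 55.92/62.13 * 100% = 90.00%

90.00%


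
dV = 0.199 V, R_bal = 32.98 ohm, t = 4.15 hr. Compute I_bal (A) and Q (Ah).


First, Ohm's law: I_bal = 0.199 V / 32.98 ohm = 0.006034 A
Then Q = I * t = 0.006034 A * 4.15 hr = 0.02504 Ah

I=0.006034 A, Q=0.02504 Ah


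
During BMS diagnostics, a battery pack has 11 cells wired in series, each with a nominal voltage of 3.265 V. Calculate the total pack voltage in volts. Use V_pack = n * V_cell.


V_pack = n * V_cell = 11 * 3.265 = 35.915 V

35.915 V


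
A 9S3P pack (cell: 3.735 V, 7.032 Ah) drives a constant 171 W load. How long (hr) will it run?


Step 1: E_pack = Ns * V_cell * Np * C_cell = 9 * 3.735 * 3 * 7.032 = 709.14 Wh
Step 2: t = E_pack / P = 709.14 / 171 = 4.147 hr

4.147 hr


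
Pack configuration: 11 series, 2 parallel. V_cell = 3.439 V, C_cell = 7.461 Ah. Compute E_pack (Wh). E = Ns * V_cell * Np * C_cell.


V_pack = 11 * 3.439 = 37.829 V
C_pack = 2 * 7.461 = 14.922 Ah
E = V_pack * C_pack = 37.829 * 14.922 = 564.5 Wh

564.5 Wh


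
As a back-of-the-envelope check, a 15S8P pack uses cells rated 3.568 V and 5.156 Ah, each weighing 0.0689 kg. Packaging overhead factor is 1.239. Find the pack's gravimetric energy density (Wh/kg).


Step 1: V_pack = 15 * 3.568 = 53.52 V
Step 2: C_pack = 8 * 5.156 = 41.248 Ah
Step 3: E_pack = V_pack * C_pack = 53.52 * 41.248 = 2207.6 Wh
Step 4: m_pack = 15 * 8 * 0.0689 * 1.239 = 10.244 kg
Step 5: ED = E_pack / m_pack = 2207.6 / 10.244 = 215.5 Wh/kg

215.5 Wh/kg


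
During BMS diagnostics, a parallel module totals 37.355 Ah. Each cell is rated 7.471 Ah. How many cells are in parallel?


n = C_total / C_cell = 37.355 / 7.471 = 5

5


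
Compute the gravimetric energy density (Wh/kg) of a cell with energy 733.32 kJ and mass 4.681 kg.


Convert: E = 733.32 kJ = 203.7 Wh
ED = E / m = 203.7 / 4.681 = 43.52 Wh/kg

43.52 Wh/kg


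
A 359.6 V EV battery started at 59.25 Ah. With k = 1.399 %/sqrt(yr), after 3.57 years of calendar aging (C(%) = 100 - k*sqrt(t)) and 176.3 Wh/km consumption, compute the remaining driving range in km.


Step 1: capacity retention = 100 - 1.399 * sqrt(3.57) = 100 - 1.399 * 1.8894 = 97.357%
Step 2: C_now = 59.25 * 97.357/100 = 57.684 Ah
Step 3: E_pack = V * C_now = 359.6 * 57.684 = 20743 Wh
Step 4: range = E_pack / consumption = 20743 / 176.3 = 117.7 km

117.7 km


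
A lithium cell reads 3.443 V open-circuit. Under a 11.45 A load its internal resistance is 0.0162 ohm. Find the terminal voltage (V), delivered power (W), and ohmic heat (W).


Step 1: V_terminal = OCV - I*R = 3.443 - 11.45 * 0.0162 = 3.2575 V
Step 2: P_out = V_terminal * I = 3.2575 * 11.45 = 37.30 W
Step 3: Q = I^2 * R = 11.45^2 * 0.0162 = 2.124 W

V=3.2575 V, P=37.30 W, Q=2.124 W


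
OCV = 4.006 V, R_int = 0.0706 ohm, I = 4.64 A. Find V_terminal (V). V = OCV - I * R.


IR drop = 4.64 * 0.0706 = 0.32758 V
V = 4.006 - 0.32758 = 3.678 V

3.678 V


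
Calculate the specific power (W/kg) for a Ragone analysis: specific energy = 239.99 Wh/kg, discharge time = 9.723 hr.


P_specific = E / t = 239.99 / 9.723 = 24.68 W/kg

24.68 W/kg


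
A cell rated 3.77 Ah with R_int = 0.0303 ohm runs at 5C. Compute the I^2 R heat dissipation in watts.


Step 1: I = C_rate * capacity = 5 * 3.77 = 18.85 A
Step 2: Q = I^2 * R = 18.85^2 * 0.0303 = 355.32 * 0.0303 = 10.77 W

10.77 W


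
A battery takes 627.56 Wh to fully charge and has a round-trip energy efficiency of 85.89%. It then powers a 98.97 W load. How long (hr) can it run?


Step 1: E_discharge = eta/100 * E_charge = 85.89/100 * 627.56 = 539.01 Wh
Step 2: t = E_discharge / P = 539.01 / 98.97 = 5.446 hr

5.446 hr


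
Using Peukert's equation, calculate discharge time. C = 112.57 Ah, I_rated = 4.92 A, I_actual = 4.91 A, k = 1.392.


t_rated = C / I_rated = 112.57 / 4.92 = 22.88 hr
(I_rated/I)^k = (1.002)^1.392 = 1.0028
t = t_rated * (I_rated/I)^k = 22.88 * 1.0028 = 22.94 hr

22.94 hr


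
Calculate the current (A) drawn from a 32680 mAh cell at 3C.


Convert: capacity = 32680 mAh = 32.68 Ah
I = C_rate * capacity = 3 * 32.68 = 98.04 A

98.04 A


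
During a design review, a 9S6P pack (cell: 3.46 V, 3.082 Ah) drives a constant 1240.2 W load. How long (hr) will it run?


Step 1: E_pack = Ns * V_cell * Np * C_cell = 9 * 3.46 * 6 * 3.082 = 575.84 Wh
Step 2: t = E_pack / P = 575.84 / 1240.2 = 0.4643 hr

0.4643 hr


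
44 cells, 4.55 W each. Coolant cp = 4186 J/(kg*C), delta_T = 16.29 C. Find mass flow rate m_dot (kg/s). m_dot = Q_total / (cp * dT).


Q_total = 44 * 4.55 = 200.2 W
m_dot = Q_total / (cp * dT) = 200.2 / (4186 * 16.29) = 0.002936 kg/s

0.002936 kg/s


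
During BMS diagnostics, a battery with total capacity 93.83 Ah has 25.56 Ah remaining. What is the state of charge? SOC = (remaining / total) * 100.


SOC% = 25.56 / 93.83 * 100 = 27.24%

27.24%


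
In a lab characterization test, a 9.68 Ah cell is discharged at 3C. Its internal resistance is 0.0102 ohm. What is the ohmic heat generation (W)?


Step 1: I = C_rate * capacity = 3 * 9.68 = 29.04 A
Step 2: Q = I^2 * R = 29.04^2 * 0.0102 = 843.32 * 0.0102 = 8.602 W

8.602 W


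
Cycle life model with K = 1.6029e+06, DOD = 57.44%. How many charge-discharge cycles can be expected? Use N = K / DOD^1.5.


Step 1: DOD^1.5 = 57.44^1.5 = 435.33
Step 2: N = 1.6029e+06 / 435.33 = 3682 cycles

3682 cycles


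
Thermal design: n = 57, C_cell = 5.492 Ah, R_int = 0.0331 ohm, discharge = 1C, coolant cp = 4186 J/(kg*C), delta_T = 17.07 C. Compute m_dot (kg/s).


Step 1: I = 1 * 5.492 = 5.492 A
Step 2: Q_cell = I^2 * R = 5.492^2 * 0.0331 = 0.99836 W
Step 3: Q_total = 57 * 0.99836 = 56.907 W
Step 4: m_dot = Q_total / (cp * dT) = 56.907 / (4186 * 17.07) = 7.964e-04 kg/s

7.964e-04 kg/s


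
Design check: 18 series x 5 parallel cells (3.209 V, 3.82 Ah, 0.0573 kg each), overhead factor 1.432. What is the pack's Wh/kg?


Step 1: V_pack = 18 * 3.209 = 57.762 V
Step 2: C_pack = 5 * 3.82 = 19.1 Ah
Step 3: E_pack = V_pack * C_pack = 57.762 * 19.1 = 1103.3 Wh
Step 4: m_pack = 18 * 5 * 0.0573 * 1.432 = 7.3848 kg
Step 5: ED = E_pack / m_pack = 1103.3 / 7.3848 = 149.4 Wh/kg

149.4 Wh/kg


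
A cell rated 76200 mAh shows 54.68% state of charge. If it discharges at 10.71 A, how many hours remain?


Convert: C_total = 76200 mAh = 76.2 Ah
Step 1: remaining = SOC/100 * C_total = 54.68/100 * 76.2 = 41.666 Ah
Step 2: t = remaining / I = 41.666 / 10.71 = 3.890 hr

3.890 hr


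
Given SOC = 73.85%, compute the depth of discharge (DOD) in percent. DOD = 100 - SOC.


DOD = 100 - SOC = 100 - 73.85 = 26.15%

26.15%


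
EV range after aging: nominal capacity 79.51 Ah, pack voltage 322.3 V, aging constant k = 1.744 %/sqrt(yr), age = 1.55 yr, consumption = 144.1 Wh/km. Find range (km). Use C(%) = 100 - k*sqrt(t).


Step 1: capacity retention = 100 - 1.744 * sqrt(1.55) = 100 - 1.744 * 1.245 = 97.829%
Step 2: C_now = 79.51 * 97.829/100 = 77.784 Ah
Step 3: E_pack = V * C_now = 322.3 * 77.784 = 25070 Wh
Step 4: range = E_pack / consumption = 25070 / 144.1 = 174.0 km

174.0 km


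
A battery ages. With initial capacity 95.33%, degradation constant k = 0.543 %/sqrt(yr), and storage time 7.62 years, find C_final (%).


sqrt(t) = sqrt(7.62) = 2.7604
C_final = 95.33 - 0.543 * 2.7604 = 93.83%

93.83%


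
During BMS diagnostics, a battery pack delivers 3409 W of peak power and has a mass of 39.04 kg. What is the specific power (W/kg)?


Specific power = 3409 W / 39.04 kg = 87.32 W/kg

87.32 W/kg


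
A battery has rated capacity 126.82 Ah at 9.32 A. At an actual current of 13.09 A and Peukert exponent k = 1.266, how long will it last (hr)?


Step 1: t_rated = C / I_rated = 126.82 / 9.32 = 13.607 hr
Step 2: ratio = 9.32 / 13.09 = 0.71199
Step 3: ratio^k = 0.71199^1.266 = 0.65048
Step 4: t = t_rated * ratio^k = 13.607 * 0.65048 = 8.851 hr

8.851 hr


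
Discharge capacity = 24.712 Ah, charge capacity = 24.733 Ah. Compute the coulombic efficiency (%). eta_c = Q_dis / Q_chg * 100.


Coulombic efficiency = 24.712/24.733 * 100% = 99.92%

99.92%


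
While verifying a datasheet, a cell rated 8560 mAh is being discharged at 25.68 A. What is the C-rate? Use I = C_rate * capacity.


Convert: capacity = 8560 mAh = 8.56 Ah
C_rate = I / capacity = 25.68 / 8.56 = 3C

3C


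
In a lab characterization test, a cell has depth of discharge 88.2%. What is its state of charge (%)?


SOC = 100 - DOD = 100 - 88.2 = 11.8%

11.8%


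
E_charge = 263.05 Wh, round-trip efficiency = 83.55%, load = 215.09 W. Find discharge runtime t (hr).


Step 1: E_discharge = eta/100 * E_charge = 83.55/100 * 263.05 = 219.78 Wh
Step 2: t = E_discharge / P = 219.78 / 215.09 = 1.022 hr

1.022 hr


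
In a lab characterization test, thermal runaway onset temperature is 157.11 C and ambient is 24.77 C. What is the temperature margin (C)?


Safety margin = 157.11 C - 24.77 C = 132.34 C

132.34 C


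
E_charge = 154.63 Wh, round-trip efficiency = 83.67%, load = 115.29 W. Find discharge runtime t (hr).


Step 1: E_discharge = eta/100 * E_charge = 83.67/100 * 154.63 = 129.38 Wh
Step 2: t = E_discharge / P = 129.38 / 115.29 = 1.122 hr

1.122 hr


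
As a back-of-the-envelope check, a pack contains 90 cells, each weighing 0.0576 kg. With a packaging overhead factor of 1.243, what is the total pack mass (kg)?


Cell mass sum = 90 * 0.0576 = 5.184 kg
With overhead 1.243: m_pack = 5.184 * 1.243 = 6.444 kg

6.444 kg


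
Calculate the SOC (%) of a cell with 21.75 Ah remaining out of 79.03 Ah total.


SOC = (remaining / total) * 100 = (21.75 / 79.03) * 100 = 27.52%

27.52%


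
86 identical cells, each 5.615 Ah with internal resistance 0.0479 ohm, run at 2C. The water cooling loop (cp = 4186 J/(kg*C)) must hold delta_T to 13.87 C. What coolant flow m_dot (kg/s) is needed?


Step 1: I = 2 * 5.615 = 11.23 A
Step 2: Q_cell = I^2 * R = 11.23^2 * 0.0479 = 6.0408 W
Step 3: Q_total = 86 * 6.0408 = 519.51 W
Step 4: m_dot = Q_total / (cp * dT) = 519.51 / (4186 * 13.87) = 0.008948 kg/s

0.008948 kg/s


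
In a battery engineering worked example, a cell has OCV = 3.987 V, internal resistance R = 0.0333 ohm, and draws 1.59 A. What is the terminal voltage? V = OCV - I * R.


IR drop = 1.59 * 0.0333 = 0.052947 V
V = 3.987 - 0.052947 = 3.934 V

3.934 V


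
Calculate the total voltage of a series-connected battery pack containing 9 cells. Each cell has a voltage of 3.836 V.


V_pack = n * V_cell = 9 * 3.836 = 34.524 V

34.524 V


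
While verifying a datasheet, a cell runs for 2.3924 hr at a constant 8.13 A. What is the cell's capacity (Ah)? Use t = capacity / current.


C = I * t = 8.13 * 2.3924 = 19.45 Ah

19.45 Ah


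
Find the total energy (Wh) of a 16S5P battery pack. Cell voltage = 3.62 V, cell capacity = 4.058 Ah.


V_pack = 16 * 3.62 = 57.92 V
C_pack = 5 * 4.058 = 20.29 Ah
E = V_pack * C_pack = 57.92 * 20.29 = 1175 Wh

1175 Wh


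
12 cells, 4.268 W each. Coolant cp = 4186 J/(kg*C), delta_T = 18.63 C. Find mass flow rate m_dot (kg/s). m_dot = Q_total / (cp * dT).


Q_total = 12 * 4.268 = 51.216 W
m_dot = Q_total / (cp * dT) = 51.216 / (4186 * 18.63) = 6.567e-04 kg/s

6.567e-04 kg/s


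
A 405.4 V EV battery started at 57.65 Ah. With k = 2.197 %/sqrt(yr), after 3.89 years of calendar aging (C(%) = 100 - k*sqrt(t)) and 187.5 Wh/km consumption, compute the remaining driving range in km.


Step 1: capacity retention = 100 - 2.197 * sqrt(3.89) = 100 - 2.197 * 1.9723 = 95.667%
Step 2: C_now = 57.65 * 95.667/100 = 55.152 Ah
Step 3: E_pack = V * C_now = 405.4 * 55.152 = 22359 Wh
Step 4: range = E_pack / consumption = 22359 / 187.5 = 119.2 km

119.2 km


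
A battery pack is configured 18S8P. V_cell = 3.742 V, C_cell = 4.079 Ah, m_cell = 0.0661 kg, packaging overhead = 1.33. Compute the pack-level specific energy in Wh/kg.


Step 1: V_pack = 18 * 3.742 = 67.356 V
Step 2: C_pack = 8 * 4.079 = 32.632 Ah
Step 3: E_pack = V_pack * C_pack = 67.356 * 32.632 = 2198 Wh
Step 4: m_pack = 18 * 8 * 0.0661 * 1.33 = 12.659 kg
Step 5: ED = E_pack / m_pack = 2198 / 12.659 = 173.6 Wh/kg

173.6 Wh/kg


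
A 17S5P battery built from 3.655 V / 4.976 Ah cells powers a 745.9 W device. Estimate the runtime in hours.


Step 1: E_pack = Ns * V_cell * Np * C_cell = 17 * 3.655 * 5 * 4.976 = 1545.9 Wh
Step 2: t = E_pack / P = 1545.9 / 745.9 = 2.073 hr

2.073 hr


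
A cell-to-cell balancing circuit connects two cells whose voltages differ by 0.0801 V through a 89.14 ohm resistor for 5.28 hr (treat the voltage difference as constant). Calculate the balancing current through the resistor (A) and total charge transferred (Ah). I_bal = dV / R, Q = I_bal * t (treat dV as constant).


First, Ohm's law: I_bal = 0.0801 V / 89.14 ohm = 8.9859e-04 A
Then Q = I * t = 8.9859e-04 A * 5.28 hr = 0.004745 Ah

I=8.9859e-04 A, Q=0.004745 Ah


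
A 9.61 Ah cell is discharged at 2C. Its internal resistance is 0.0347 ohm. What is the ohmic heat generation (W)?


Step 1: I = C_rate * capacity = 2 * 9.61 = 19.22 A
Step 2: Q = I^2 * R = 19.22^2 * 0.0347 = 369.41 * 0.0347 = 12.82 W

12.82 W


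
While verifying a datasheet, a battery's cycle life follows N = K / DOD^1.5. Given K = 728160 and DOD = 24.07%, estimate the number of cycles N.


Step 1: DOD^1.5 = 24.07^1.5 = 118.09
Step 2: N = 728160 / 118.09 = 6166 cycles

6166 cycles


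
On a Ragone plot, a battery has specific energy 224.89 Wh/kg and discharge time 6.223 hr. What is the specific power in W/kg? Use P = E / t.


P_specific = E / t = 224.89 / 6.223 = 36.14 W/kg

36.14 W/kg


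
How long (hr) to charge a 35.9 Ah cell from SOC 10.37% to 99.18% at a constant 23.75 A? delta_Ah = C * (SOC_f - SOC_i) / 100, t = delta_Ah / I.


delta_Ah = 35.9 * (99.18 - 10.37) / 100 = 31.883 Ah
t = delta_Ah / I = 31.883 / 23.75 = 1.342 hr

1.342 hr


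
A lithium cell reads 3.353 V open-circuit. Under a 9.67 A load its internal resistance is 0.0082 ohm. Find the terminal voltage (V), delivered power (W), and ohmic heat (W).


Step 1: V_terminal = OCV - I*R = 3.353 - 9.67 * 0.0082 = 3.2737 V
Step 2: P_out = V_terminal * I = 3.2737 * 9.67 = 31.66 W
Step 3: Q = I^2 * R = 9.67^2 * 0.0082 = 0.7668 W

V=3.2737 V, P=31.66 W, Q=0.7668 W


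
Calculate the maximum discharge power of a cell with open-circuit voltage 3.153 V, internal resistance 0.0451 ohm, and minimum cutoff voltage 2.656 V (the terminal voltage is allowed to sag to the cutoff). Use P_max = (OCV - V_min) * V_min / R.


dV = OCV - V_min = 0.497 V (so I_max = dV / R)
P_max = dV * V_min / R = 0.497 * 2.656 / 0.0451 = 29.27 W

29.27 W


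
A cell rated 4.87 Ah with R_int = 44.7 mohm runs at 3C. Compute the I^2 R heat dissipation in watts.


Convert: R = 44.7 mohm = 0.0447 ohm
Step 1: I = C_rate * capacity = 3 * 4.87 = 14.61 A
Step 2: Q = I^2 * R = 14.61^2 * 0.0447 = 213.45 * 0.0447 = 9.541 W

9.541 W


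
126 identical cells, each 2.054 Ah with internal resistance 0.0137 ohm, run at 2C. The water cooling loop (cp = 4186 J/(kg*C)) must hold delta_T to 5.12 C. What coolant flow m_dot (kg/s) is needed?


Step 1: I = 2 * 2.054 = 4.108 A
Step 2: Q_cell = I^2 * R = 4.108^2 * 0.0137 = 0.2312 W
Step 3: Q_total = 126 * 0.2312 = 29.131 W
Step 4: m_dot = Q_total / (cp * dT) = 29.131 / (4186 * 5.12) = 0.001359 kg/s

0.001359 kg/s


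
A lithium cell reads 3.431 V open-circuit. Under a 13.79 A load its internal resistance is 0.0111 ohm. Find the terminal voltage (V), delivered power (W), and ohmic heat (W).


Step 1: V_terminal = OCV - I*R = 3.431 - 13.79 * 0.0111 = 3.2779 V
Step 2: P_out = V_terminal * I = 3.2779 * 13.79 = 45.20 W
Step 3: Q = I^2 * R = 13.79^2 * 0.0111 = 2.111 W

V=3.2779 V, P=45.20 W, Q=2.111 W


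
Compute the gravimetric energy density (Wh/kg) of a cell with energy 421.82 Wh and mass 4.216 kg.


ED = E / m = 421.82 / 4.216 = 100.1 Wh/kg

100.1 Wh/kg


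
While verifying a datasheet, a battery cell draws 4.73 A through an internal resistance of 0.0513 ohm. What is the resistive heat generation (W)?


Q = I^2 * R = 4.73^2 * 0.0513 = 1.148 W

1.148 W


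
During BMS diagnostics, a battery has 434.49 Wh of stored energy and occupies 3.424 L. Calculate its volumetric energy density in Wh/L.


Volumetric ED = 434.49 Wh / 3.424 L = 126.9 Wh/L

126.9 Wh/L


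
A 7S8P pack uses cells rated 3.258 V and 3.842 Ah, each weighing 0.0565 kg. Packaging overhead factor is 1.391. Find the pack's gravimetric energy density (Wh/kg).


Step 1: V_pack = 7 * 3.258 = 22.806 V
Step 2: C_pack = 8 * 3.842 = 30.736 Ah
Step 3: E_pack = V_pack * C_pack = 22.806 * 30.736 = 700.97 Wh
Step 4: m_pack = 7 * 8 * 0.0565 * 1.391 = 4.4011 kg
Step 5: ED = E_pack / m_pack = 700.97 / 4.4011 = 159.3 Wh/kg

159.3 Wh/kg


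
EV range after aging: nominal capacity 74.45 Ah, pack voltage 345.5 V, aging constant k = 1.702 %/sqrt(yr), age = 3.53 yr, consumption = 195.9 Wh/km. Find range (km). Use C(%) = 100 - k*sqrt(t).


Step 1: capacity retention = 100 - 1.702 * sqrt(3.53) = 100 - 1.702 * 1.8788 = 96.802%
Step 2: C_now = 74.45 * 96.802/100 = 72.069 Ah
Step 3: E_pack = V * C_now = 345.5 * 72.069 = 24900 Wh
Step 4: range = E_pack / consumption = 24900 / 195.9 = 127.1 km

127.1 km


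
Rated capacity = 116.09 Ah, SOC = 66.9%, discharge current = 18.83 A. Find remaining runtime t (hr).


Step 1: remaining = SOC/100 * C_total = 66.9/100 * 116.09 = 77.664 Ah
Step 2: t = remaining / I = 77.664 / 18.83 = 4.124 hr

4.124 hr


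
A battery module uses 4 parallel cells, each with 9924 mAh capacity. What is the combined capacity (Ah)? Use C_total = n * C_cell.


Convert: C_cell = 9924 mAh = 9.924 Ah
C_total = 4 * 9.924 = 39.696 Ah

39.696 Ah


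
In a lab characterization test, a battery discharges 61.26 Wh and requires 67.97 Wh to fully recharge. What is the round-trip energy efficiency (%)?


Round-trip efficiency = 61.26/67.97 * 100% = 90.13%

90.13%


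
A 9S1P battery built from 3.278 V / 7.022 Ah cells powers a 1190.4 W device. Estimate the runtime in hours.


Step 1: E_pack = Ns * V_cell * Np * C_cell = 9 * 3.278 * 1 * 7.022 = 207.16 Wh
Step 2: t = E_pack / P = 207.16 / 1190.4 = 0.1740 hr

0.1740 hr


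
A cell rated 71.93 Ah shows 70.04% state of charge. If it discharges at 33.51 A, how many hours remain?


Step 1: remaining = SOC/100 * C_total = 70.04/100 * 71.93 = 50.38 Ah
Step 2: t = remaining / I = 50.38 / 33.51 = 1.503 hr

1.503 hr


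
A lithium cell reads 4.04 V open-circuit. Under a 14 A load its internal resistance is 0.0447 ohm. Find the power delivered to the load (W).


Step 1: V_terminal = OCV - I*R = 4.04 - 14 * 0.0447 = 3.4142 V
Step 2: P_out = V_terminal * I = 3.4142 * 14 = 47.80 W

47.80 W


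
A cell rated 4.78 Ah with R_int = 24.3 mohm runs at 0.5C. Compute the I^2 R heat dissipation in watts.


Convert: R = 24.3 mohm = 0.0243 ohm
Step 1: I = C_rate * capacity = 0.5 * 4.78 = 2.39 A
Step 2: Q = I^2 * R = 2.39^2 * 0.0243 = 5.7121 * 0.0243 = 0.1388 W

0.1388 W


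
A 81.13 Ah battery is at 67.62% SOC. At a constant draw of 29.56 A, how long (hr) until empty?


Step 1: remaining = SOC/100 * C_total = 67.62/100 * 81.13 = 54.86 Ah
Step 2: t = remaining / I = 54.86 / 29.56 = 1.856 hr

1.856 hr


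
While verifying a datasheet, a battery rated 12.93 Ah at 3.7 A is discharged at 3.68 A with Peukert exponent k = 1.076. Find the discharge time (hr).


Step 1: t_rated = C / I_rated = 12.93 / 3.7 = 3.4946 hr
Step 2: ratio = 3.7 / 3.68 = 1.0054
Step 3: ratio^k = 1.0054^1.076 = 1.0058
Step 4: t = t_rated * ratio^k = 3.4946 * 1.0058 = 3.515 hr

3.515 hr


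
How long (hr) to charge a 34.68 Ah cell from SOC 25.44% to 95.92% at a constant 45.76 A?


Step 1: dSOC = 95.92% - 25.44% = 70.48%
Step 2: delta_Ah = 34.68 * 70.48 / 100 = 24.442 Ah
Step 3: t = 24.442 / 45.76 = 0.5341 hr

0.5341 hr


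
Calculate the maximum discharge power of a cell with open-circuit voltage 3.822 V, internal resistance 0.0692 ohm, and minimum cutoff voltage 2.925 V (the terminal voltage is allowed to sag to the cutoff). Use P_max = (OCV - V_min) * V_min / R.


dV = OCV - V_min = 0.897 V (so I_max = dV / R)
P_max = dV * V_min / R = 0.897 * 2.925 / 0.0692 = 37.92 W

37.92 W


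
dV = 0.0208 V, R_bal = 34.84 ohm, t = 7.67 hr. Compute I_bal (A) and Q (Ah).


I_bal = dV / R = 0.0208 / 34.84 = 5.9701e-04 A
Q = I_bal * t = 5.9701e-04 * 7.67 = 0.004579 Ah

I=5.9701e-04 A, Q=0.004579 Ah


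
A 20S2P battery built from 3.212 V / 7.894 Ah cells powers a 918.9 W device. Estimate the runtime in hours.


Step 1: E_pack = Ns * V_cell * Np * C_cell = 20 * 3.212 * 2 * 7.894 = 1014.2 Wh
Step 2: t = E_pack / P = 1014.2 / 918.9 = 1.104 hr

1.104 hr


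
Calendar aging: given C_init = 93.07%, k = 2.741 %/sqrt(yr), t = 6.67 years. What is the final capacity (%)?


Step 1: sqrt(6.67 yr) = 2.5826
Step 2: drop = 2.741 * 2.5826 = 7.0789
Step 3: C_final = 93.07 - 7.0789 = 85.99%

85.99%


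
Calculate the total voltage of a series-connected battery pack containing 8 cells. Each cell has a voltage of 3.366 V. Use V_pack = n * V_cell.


V_pack = n * V_cell = 8 * 3.366 = 26.928 V

26.928 V


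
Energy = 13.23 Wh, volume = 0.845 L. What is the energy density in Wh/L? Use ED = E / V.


ED = E / V = 13.23 / 0.845 = 15.66 Wh/L

15.66 Wh/L


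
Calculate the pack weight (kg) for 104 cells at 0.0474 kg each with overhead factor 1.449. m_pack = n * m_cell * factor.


Cell mass sum = 104 * 0.0474 = 4.9296 kg
With overhead 1.449: m_pack = 4.9296 * 1.449 = 7.143 kg

7.143 kg


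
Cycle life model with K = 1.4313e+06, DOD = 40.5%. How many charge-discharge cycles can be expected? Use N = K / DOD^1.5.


Step 1: DOD^1.5 = 40.5^1.5 = 257.74
Step 2: N = 1.4313e+06 / 257.74 = 5553 cycles

5553 cycles


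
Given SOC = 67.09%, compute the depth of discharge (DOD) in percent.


DOD = 100 - SOC = 100 - 67.09 = 32.91%

32.91%


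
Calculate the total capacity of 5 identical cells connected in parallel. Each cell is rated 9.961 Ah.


Parallel capacities add: 5 * 9.961 Ah = 49.805 Ah

49.805 Ah


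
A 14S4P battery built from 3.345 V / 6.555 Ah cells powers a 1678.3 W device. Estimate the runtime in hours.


Step 1: E_pack = Ns * V_cell * Np * C_cell = 14 * 3.345 * 4 * 6.555 = 1227.9 Wh
Step 2: t = E_pack / P = 1227.9 / 1678.3 = 0.7316 hr

0.7316 hr


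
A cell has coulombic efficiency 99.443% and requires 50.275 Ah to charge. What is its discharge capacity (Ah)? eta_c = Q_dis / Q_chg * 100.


Q_dis = eta/100 * Q_chg = 99.443/100 * 50.275 = 49.99 Ah

49.99 Ah


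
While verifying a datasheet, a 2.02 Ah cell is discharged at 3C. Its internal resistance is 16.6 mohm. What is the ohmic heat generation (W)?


Convert: R = 16.6 mohm = 0.0166 ohm
Step 1: I = C_rate * capacity = 3 * 2.02 = 6.06 A
Step 2: Q = I^2 * R = 6.06^2 * 0.0166 = 36.724 * 0.0166 = 0.6096 W

0.6096 W


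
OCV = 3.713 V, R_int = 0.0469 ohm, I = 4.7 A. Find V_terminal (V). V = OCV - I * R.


V = OCV - I*R = 3.713 - 4.7 * 0.0469 = 3.493 V

3.493 V


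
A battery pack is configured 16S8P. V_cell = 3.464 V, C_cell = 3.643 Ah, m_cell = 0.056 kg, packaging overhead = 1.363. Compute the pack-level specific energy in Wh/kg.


Step 1: V_pack = 16 * 3.464 = 55.424 V
Step 2: C_pack = 8 * 3.643 = 29.144 Ah
Step 3: E_pack = V_pack * C_pack = 55.424 * 29.144 = 1615.3 Wh
Step 4: m_pack = 16 * 8 * 0.056 * 1.363 = 9.77 kg
Step 5: ED = E_pack / m_pack = 1615.3 / 9.77 = 165.3 Wh/kg

165.3 Wh/kg


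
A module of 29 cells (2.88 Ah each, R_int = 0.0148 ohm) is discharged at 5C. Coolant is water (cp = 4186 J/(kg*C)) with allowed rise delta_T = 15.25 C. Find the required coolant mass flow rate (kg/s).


Step 1: I = 5 * 2.88 = 14.4 A
Step 2: Q_cell = I^2 * R = 14.4^2 * 0.0148 = 3.0689 W
Step 3: Q_total = 29 * 3.0689 = 88.998 W
Step 4: m_dot = Q_total / (cp * dT) = 88.998 / (4186 * 15.25) = 0.001394 kg/s

0.001394 kg/s


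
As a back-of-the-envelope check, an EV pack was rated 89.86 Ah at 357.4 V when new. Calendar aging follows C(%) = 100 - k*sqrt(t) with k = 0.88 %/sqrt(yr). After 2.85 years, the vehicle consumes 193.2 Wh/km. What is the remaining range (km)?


Step 1: capacity retention = 100 - 0.88 * sqrt(2.85) = 100 - 0.88 * 1.6882 = 98.514%
Step 2: C_now = 89.86 * 98.514/100 = 88.525 Ah
Step 3: E_pack = V * C_now = 357.4 * 88.525 = 31639 Wh
Step 4: range = E_pack / consumption = 31639 / 193.2 = 163.8 km

163.8 km


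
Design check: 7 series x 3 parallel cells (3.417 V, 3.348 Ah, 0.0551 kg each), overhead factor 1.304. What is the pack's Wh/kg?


Step 1: V_pack = 7 * 3.417 = 23.919 V
Step 2: C_pack = 3 * 3.348 = 10.044 Ah
Step 3: E_pack = V_pack * C_pack = 23.919 * 10.044 = 240.24 Wh
Step 4: m_pack = 7 * 3 * 0.0551 * 1.304 = 1.5089 kg
Step 5: ED = E_pack / m_pack = 240.24 / 1.5089 = 159.2 Wh/kg

159.2 Wh/kg


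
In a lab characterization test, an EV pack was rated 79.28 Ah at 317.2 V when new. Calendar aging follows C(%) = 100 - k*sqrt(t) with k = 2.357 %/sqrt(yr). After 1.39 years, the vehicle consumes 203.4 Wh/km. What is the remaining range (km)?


Step 1: capacity retention = 100 - 2.357 * sqrt(1.39) = 100 - 2.357 * 1.179 = 97.221%
Step 2: C_now = 79.28 * 97.221/100 = 77.077 Ah
Step 3: E_pack = V * C_now = 317.2 * 77.077 = 24449 Wh
Step 4: range = E_pack / consumption = 24449 / 203.4 = 120.2 km

120.2 km


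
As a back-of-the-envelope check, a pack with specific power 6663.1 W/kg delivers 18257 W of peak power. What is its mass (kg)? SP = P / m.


m = P / SP = 18257 / 6663.1 = 2.740 kg

2.740 kg


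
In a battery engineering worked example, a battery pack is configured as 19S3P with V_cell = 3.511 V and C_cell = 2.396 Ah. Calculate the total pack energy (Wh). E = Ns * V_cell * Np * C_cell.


V_pack = 19 * 3.511 = 66.709 V
C_pack = 3 * 2.396 = 7.188 Ah
E = V_pack * C_pack = 66.709 * 7.188 = 479.5 Wh

479.5 Wh


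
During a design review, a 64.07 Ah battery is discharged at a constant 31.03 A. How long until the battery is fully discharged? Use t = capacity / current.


Runtime = 64.07 Ah / 31.03 A = 2.065 hr

2.065 hr


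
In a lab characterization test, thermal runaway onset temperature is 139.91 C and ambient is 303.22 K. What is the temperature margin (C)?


Convert: T_ambient = 303.22 K = 30.07 C
margin = 139.91 - 30.07 = 109.84 C

109.84 C


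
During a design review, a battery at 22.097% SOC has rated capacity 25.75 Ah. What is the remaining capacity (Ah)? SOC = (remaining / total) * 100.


remaining = SOC / 100 * total = 22.097 / 100 * 25.75 = 5.690 Ah

5.690 Ah


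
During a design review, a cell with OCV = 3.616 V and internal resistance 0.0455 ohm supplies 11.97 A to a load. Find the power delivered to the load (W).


Step 1: V_terminal = OCV - I*R = 3.616 - 11.97 * 0.0455 = 3.0714 V
Step 2: P_out = V_terminal * I = 3.0714 * 11.97 = 36.76 W

36.76 W


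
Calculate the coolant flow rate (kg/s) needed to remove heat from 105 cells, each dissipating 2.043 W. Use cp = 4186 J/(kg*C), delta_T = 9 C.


Q_total = 105 * 2.043 = 214.52 W
m_dot = Q_total / (cp * dT) = 214.52 / (4186 * 9) = 0.005694 kg/s

0.005694 kg/s


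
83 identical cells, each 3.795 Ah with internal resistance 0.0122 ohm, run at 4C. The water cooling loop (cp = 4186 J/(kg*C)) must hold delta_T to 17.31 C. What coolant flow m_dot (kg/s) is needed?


Step 1: I = 4 * 3.795 = 15.18 A
Step 2: Q_cell = I^2 * R = 15.18^2 * 0.0122 = 2.8113 W
Step 3: Q_total = 83 * 2.8113 = 233.34 W
Step 4: m_dot = Q_total / (cp * dT) = 233.34 / (4186 * 17.31) = 0.003220 kg/s

0.003220 kg/s


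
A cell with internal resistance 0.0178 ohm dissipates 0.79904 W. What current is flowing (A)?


I = sqrt(Q / R) = sqrt(0.79904 / 0.0178) = sqrt(44.89) = 6.700 A

6.700 A


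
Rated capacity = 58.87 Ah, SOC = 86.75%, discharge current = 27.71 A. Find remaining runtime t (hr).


Step 1: remaining = SOC/100 * C_total = 86.75/100 * 58.87 = 51.07 Ah
Step 2: t = remaining / I = 51.07 / 27.71 = 1.843 hr

1.843 hr


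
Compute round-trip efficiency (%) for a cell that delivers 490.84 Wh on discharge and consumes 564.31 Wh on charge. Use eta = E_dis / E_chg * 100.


Round-trip efficiency = 490.84/564.31 * 100% = 86.98%

86.98%


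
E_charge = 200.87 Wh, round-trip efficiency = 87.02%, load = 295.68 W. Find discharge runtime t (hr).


Step 1: E_discharge = eta/100 * E_charge = 87.02/100 * 200.87 = 174.8 Wh
Step 2: t = E_discharge / P = 174.8 / 295.68 = 0.5912 hr

0.5912 hr


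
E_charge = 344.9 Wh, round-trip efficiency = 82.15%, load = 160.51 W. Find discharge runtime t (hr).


Step 1: E_discharge = eta/100 * E_charge = 82.15/100 * 344.9 = 283.34 Wh
Step 2: t = E_discharge / P = 283.34 / 160.51 = 1.765 hr

1.765 hr


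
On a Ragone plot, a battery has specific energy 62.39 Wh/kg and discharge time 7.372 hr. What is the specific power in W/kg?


P_specific = E / t = 62.39 / 7.372 = 8.463 W/kg

8.463 W/kg


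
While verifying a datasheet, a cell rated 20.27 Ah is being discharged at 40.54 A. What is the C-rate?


C_rate = I / capacity = 40.54 / 20.27 = 2C

2C


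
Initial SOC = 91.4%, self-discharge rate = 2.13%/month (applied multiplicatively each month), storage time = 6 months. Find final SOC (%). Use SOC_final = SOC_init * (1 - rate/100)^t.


decay = (1 - 2.13/100)^6 = 0.87882
SOC_final = 91.4 * 0.87882 = 80.32%

80.32%


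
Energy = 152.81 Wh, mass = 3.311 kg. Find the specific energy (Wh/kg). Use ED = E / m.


Specific energy = 152.81 Wh / 3.311 kg = 46.15 Wh/kg

46.15 Wh/kg


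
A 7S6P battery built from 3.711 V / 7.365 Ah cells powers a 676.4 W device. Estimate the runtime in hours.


Step 1: E_pack = Ns * V_cell * Np * C_cell = 7 * 3.711 * 6 * 7.365 = 1147.9 Wh
Step 2: t = E_pack / P = 1147.9 / 676.4 = 1.697 hr

1.697 hr


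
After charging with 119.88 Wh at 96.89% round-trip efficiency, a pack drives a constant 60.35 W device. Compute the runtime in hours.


Step 1: E_discharge = eta/100 * E_charge = 96.89/100 * 119.88 = 116.15 Wh
Step 2: t = E_discharge / P = 116.15 / 60.35 = 1.925 hr

1.925 hr


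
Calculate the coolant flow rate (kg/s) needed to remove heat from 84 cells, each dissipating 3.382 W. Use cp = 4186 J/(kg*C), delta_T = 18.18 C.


Q_total = 84 * 3.382 = 284.09 W
m_dot = Q_total / (cp * dT) = 284.09 / (4186 * 18.18) = 0.003733 kg/s

0.003733 kg/s


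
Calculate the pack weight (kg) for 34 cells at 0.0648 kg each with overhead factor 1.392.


m_pack = n * m_cell * overhead = 34 * 0.0648 * 1.392 = 3.067 kg

3.067 kg


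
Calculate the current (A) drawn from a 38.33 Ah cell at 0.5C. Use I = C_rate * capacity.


I = C_rate * capacity = 0.5 * 38.33 = 19.165 A

19.165 A


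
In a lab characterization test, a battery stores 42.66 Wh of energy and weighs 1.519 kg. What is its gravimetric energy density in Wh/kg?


Specific energy = 42.66 Wh / 1.519 kg = 28.08 Wh/kg

28.08 Wh/kg
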